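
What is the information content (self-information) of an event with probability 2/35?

Information content I(x) = -log₂(p(x))
I = -log₂(2/35) = -log₂(0.0571)
I = 4.1293 bits


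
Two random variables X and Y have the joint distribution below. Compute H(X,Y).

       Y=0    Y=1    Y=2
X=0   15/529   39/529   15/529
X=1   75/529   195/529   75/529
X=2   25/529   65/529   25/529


H(X,Y) = -Σ p(x,y) log₂ p(x,y)
  p(0,0)=15/529: -0.0284 × log₂(0.0284) = 0.1458
  p(0,1)=39/529: -0.0737 × log₂(0.0737) = 0.2773
  p(0,2)=15/529: -0.0284 × log₂(0.0284) = 0.1458
  p(1,0)=75/529: -0.1418 × log₂(0.1418) = 0.3996
  p(1,1)=195/529: -0.3686 × log₂(0.3686) = 0.5307
  p(1,2)=75/529: -0.1418 × log₂(0.1418) = 0.3996
  p(2,0)=25/529: -0.0473 × log₂(0.0473) = 0.2081
  p(2,1)=65/529: -0.1229 × log₂(0.1229) = 0.3717
  p(2,2)=25/529: -0.0473 × log₂(0.0473) = 0.2081
H(X,Y) = 2.6866 bits


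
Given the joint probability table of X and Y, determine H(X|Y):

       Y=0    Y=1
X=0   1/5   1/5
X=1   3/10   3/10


H(X|Y) = Σ_y p(y) H(X|Y=y)
  p(Y=0) = 1/2, H(X|Y=0) = 0.9710
  p(Y=1) = 1/2, H(X|Y=1) = 0.9710
H(X|Y) = 0.5000×0.9710 + 0.5000×0.9710 = 0.9710 bits


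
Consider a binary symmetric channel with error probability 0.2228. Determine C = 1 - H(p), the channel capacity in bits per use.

For BSC with error probability p:
C = 1 - H(p) where H(p) is binary entropy
H(0.2228) = -0.2228 × log₂(0.2228) - 0.7772 × log₂(0.7772)
H(p) = 0.7652
C = 1 - 0.7652 = 0.2348 bits/use


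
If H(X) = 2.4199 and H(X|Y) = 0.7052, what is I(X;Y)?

I(X;Y) = H(X) - H(X|Y)
I(X;Y) = 2.4199 - 0.7052 = 1.7147 bits


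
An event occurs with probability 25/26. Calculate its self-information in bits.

Information content I(x) = -log₂(p(x))
I = -log₂(25/26) = -log₂(0.9615)
I = 0.0566 bits


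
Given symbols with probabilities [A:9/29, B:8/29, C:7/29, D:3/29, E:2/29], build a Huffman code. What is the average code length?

Huffman tree construction:
Combine smallest probabilities repeatedly
Resulting codes:
  A: 11 (length 2)
  B: 10 (length 2)
  C: 01 (length 2)
  D: 001 (length 3)
  E: 000 (length 3)
Average length = Σ p(s) × length(s) = 2.1724 bits


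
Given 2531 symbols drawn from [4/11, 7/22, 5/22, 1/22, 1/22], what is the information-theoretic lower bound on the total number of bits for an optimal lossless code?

Entropy H = 1.9476 bits/symbol
Minimum bits = H × n = 1.9476 × 2531
= 4929.28 bits


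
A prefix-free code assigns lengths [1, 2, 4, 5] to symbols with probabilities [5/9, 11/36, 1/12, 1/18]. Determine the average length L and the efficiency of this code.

Average length L = Σ p_i × l_i = 1.7778 bits
Entropy H = 1.5242 bits
Efficiency η = H/L × 100% = 85.73%


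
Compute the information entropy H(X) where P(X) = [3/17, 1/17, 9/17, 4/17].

H(X) = -Σ p(x) log₂ p(x)
  -3/17 × log₂(3/17) = 0.4416
  -1/17 × log₂(1/17) = 0.2404
  -9/17 × log₂(9/17) = 0.4858
  -4/17 × log₂(4/17) = 0.4912
H(X) = 1.6590 bits


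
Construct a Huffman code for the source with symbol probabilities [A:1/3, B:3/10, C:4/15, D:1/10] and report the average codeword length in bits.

Huffman tree construction:
Combine smallest probabilities repeatedly
Resulting codes:
  A: 11 (length 2)
  B: 10 (length 2)
  C: 01 (length 2)
  D: 00 (length 2)
Average length = Σ p(s) × length(s) = 2.0000 bits


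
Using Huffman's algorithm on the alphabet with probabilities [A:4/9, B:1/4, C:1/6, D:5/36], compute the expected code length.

Huffman tree construction:
Combine smallest probabilities repeatedly
Resulting codes:
  A: 0 (length 1)
  B: 10 (length 2)
  C: 111 (length 3)
  D: 110 (length 3)
Average length = Σ p(s) × length(s) = 1.8611 bits


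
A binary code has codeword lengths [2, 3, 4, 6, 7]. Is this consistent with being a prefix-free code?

Kraft inequality: Σ 2^(-l_i) ≤ 1 for prefix-free code
Calculating: 2^(-2) + 2^(-3) + 2^(-4) + 2^(-6) + 2^(-7)
= 0.25 + 0.125 + 0.0625 + 0.015625 + 0.0078125
= 0.4609
Since 0.4609 ≤ 1, prefix-free code exists


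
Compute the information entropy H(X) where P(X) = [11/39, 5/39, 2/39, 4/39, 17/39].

H(X) = -Σ p(x) log₂ p(x)
  -11/39 × log₂(11/39) = 0.5150
  -5/39 × log₂(5/39) = 0.3799
  -2/39 × log₂(2/39) = 0.2198
  -4/39 × log₂(4/39) = 0.3370
  -17/39 × log₂(17/39) = 0.5222
H(X) = 1.9739 bits


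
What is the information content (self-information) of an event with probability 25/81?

Information content I(x) = -log₂(p(x))
I = -log₂(25/81) = -log₂(0.3086)
I = 1.6960 bits


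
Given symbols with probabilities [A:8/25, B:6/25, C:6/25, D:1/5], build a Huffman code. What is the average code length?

Huffman tree construction:
Combine smallest probabilities repeatedly
Resulting codes:
  A: 11 (length 2)
  B: 01 (length 2)
  C: 10 (length 2)
  D: 00 (length 2)
Average length = Σ p(s) × length(s) = 2.0000 bits


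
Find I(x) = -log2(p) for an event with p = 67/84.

Information content I(x) = -log₂(p(x))
I = -log₂(67/84) = -log₂(0.7976)
I = 0.3262 bits


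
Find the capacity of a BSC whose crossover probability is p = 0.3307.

For BSC with error probability p:
C = 1 - H(p) where H(p) is binary entropy
H(0.3307) = -0.3307 × log₂(0.3307) - 0.6693 × log₂(0.6693)
H(p) = 0.9156
C = 1 - 0.9156 = 0.0844 bits/use


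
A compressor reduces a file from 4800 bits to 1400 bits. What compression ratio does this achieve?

Compression ratio = Original / Compressed
= 4800 / 1400 = 3.43:1


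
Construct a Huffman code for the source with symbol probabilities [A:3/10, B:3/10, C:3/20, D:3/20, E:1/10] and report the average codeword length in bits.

Huffman tree construction:
Combine smallest probabilities repeatedly
Resulting codes:
  A: 10 (length 2)
  B: 11 (length 2)
  C: 011 (length 3)
  D: 00 (length 2)
  E: 010 (length 3)
Average length = Σ p(s) × length(s) = 2.2500 bits


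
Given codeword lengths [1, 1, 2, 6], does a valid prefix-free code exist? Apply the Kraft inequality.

Kraft inequality: Σ 2^(-l_i) ≤ 1 for prefix-free code
Calculating: 2^(-1) + 2^(-1) + 2^(-2) + 2^(-6)
= 0.5 + 0.5 + 0.25 + 0.015625
= 1.2656
Since 1.2656 > 1, prefix-free code does not exist


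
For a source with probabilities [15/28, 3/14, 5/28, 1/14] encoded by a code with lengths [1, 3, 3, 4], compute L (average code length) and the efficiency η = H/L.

Average length L = Σ p_i × l_i = 2.0000 bits
Entropy H = 1.6744 bits
Efficiency η = H/L × 100% = 83.72%


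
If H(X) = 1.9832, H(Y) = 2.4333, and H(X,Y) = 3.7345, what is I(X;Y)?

I(X;Y) = H(X) + H(Y) - H(X,Y)
I(X;Y) = 1.9832 + 2.4333 - 3.7345 = 0.682 bits


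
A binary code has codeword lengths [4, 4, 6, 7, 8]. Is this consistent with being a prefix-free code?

Kraft inequality: Σ 2^(-l_i) ≤ 1 for prefix-free code
Calculating: 2^(-4) + 2^(-4) + 2^(-6) + 2^(-7) + 2^(-8)
= 0.0625 + 0.0625 + 0.015625 + 0.0078125 + 0.00390625
= 0.1523
Since 0.1523 ≤ 1, prefix-free code exists


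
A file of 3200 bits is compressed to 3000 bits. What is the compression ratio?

Compression ratio = Original / Compressed
= 3200 / 3000 = 1.07:1


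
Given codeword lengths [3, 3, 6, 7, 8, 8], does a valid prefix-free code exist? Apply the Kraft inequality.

Kraft inequality: Σ 2^(-l_i) ≤ 1 for prefix-free code
Calculating: 2^(-3) + 2^(-3) + 2^(-6) + 2^(-7) + 2^(-8) + 2^(-8)
= 0.125 + 0.125 + 0.015625 + 0.0078125 + 0.00390625 + 0.00390625
= 0.2812
Since 0.2812 ≤ 1, prefix-free code exists


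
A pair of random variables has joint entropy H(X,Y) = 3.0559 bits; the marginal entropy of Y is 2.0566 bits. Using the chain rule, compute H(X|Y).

Chain rule: H(X,Y) = H(X|Y) + H(Y)
H(X|Y) = H(X,Y) - H(Y) = 3.0559 - 2.0566 = 0.9993 bits


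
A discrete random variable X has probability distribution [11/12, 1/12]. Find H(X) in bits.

H(X) = -Σ p(x) log₂ p(x)
  -11/12 × log₂(11/12) = 0.1151
  -1/12 × log₂(1/12) = 0.2987
H(X) = 0.4138 bits


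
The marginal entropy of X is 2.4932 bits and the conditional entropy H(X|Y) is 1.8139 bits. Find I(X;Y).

I(X;Y) = H(X) - H(X|Y)
I(X;Y) = 2.4932 - 1.8139 = 0.6793 bits


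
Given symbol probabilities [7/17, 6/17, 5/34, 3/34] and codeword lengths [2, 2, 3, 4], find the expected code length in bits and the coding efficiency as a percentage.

Average length L = Σ p_i × l_i = 2.3235 bits
Entropy H = 1.7731 bits
Efficiency η = H/L × 100% = 76.31%


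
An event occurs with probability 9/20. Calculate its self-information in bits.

Information content I(x) = -log₂(p(x))
I = -log₂(9/20) = -log₂(0.4500)
I = 1.1520 bits


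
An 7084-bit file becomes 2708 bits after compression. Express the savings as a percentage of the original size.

Space savings = (1 - Compressed/Original) × 100%
= (1 - 2708/7084) × 100%
= 61.77%


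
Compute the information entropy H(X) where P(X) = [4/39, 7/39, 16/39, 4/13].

H(X) = -Σ p(x) log₂ p(x)
  -4/39 × log₂(4/39) = 0.3370
  -7/39 × log₂(7/39) = 0.4448
  -16/39 × log₂(16/39) = 0.5273
  -4/13 × log₂(4/13) = 0.5232
H(X) = 1.8323 bits


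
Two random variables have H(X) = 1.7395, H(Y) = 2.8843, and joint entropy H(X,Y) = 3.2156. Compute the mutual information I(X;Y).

I(X;Y) = H(X) + H(Y) - H(X,Y)
I(X;Y) = 1.7395 + 2.8843 - 3.2156 = 1.4082 bits


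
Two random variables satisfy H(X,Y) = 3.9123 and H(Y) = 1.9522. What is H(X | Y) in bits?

Chain rule: H(X,Y) = H(X|Y) + H(Y)
H(X|Y) = H(X,Y) - H(Y) = 3.9123 - 1.9522 = 1.9601 bits


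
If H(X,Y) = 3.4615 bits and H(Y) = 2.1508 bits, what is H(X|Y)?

Chain rule: H(X,Y) = H(X|Y) + H(Y)
H(X|Y) = H(X,Y) - H(Y) = 3.4615 - 2.1508 = 1.3107 bits


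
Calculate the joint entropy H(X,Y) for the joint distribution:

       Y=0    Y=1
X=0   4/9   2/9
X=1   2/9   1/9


H(X,Y) = -Σ p(x,y) log₂ p(x,y)
  p(0,0)=4/9: -0.4444 × log₂(0.4444) = 0.5200
  p(0,1)=2/9: -0.2222 × log₂(0.2222) = 0.4822
  p(1,0)=2/9: -0.2222 × log₂(0.2222) = 0.4822
  p(1,1)=1/9: -0.1111 × log₂(0.1111) = 0.3522
H(X,Y) = 1.8366 bits


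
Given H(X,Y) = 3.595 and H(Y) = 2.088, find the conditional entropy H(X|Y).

Chain rule: H(X,Y) = H(X|Y) + H(Y)
H(X|Y) = H(X,Y) - H(Y) = 3.595 - 2.088 = 1.507 bits


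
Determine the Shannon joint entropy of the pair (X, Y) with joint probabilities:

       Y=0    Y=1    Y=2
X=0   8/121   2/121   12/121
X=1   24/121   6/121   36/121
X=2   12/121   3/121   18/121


H(X,Y) = -Σ p(x,y) log₂ p(x,y)
  p(0,0)=8/121: -0.0661 × log₂(0.0661) = 0.2591
  p(0,1)=2/121: -0.0165 × log₂(0.0165) = 0.0978
  p(0,2)=12/121: -0.0992 × log₂(0.0992) = 0.3306
  p(1,0)=24/121: -0.1983 × log₂(0.1983) = 0.4629
  p(1,1)=6/121: -0.0496 × log₂(0.0496) = 0.2149
  p(1,2)=36/121: -0.2975 × log₂(0.2975) = 0.5203
  p(2,0)=12/121: -0.0992 × log₂(0.0992) = 0.3306
  p(2,1)=3/121: -0.0248 × log₂(0.0248) = 0.1322
  p(2,2)=18/121: -0.1488 × log₂(0.1488) = 0.4089
H(X,Y) = 2.7576 bits


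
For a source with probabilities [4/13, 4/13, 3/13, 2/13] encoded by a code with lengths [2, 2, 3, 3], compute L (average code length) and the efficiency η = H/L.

Average length L = Σ p_i × l_i = 2.3846 bits
Entropy H = 1.9501 bits
Efficiency η = H/L × 100% = 81.78%


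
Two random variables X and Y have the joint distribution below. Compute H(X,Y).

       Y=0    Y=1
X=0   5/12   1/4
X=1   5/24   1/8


H(X,Y) = -Σ p(x,y) log₂ p(x,y)
  p(0,0)=5/12: -0.4167 × log₂(0.4167) = 0.5263
  p(0,1)=1/4: -0.2500 × log₂(0.2500) = 0.5000
  p(1,0)=5/24: -0.2083 × log₂(0.2083) = 0.4715
  p(1,1)=1/8: -0.1250 × log₂(0.1250) = 0.3750
H(X,Y) = 1.8727 bits


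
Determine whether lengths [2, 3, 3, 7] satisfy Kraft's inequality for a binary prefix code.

Kraft inequality: Σ 2^(-l_i) ≤ 1 for prefix-free code
Calculating: 2^(-2) + 2^(-3) + 2^(-3) + 2^(-7)
= 0.25 + 0.125 + 0.125 + 0.0078125
= 0.5078
Since 0.5078 ≤ 1, prefix-free code exists


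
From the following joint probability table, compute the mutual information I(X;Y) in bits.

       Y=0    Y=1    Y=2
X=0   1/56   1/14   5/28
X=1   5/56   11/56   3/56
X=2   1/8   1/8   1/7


H(X) = 1.5677, H(Y) = 1.5493, H(X,Y) = 2.9691
I(X;Y) = H(X) + H(Y) - H(X,Y) = 0.1478 bits


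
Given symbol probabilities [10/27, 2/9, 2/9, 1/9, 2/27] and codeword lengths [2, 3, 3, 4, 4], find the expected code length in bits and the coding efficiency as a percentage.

Average length L = Σ p_i × l_i = 2.8148 bits
Entropy H = 2.1255 bits
Efficiency η = H/L × 100% = 75.51%


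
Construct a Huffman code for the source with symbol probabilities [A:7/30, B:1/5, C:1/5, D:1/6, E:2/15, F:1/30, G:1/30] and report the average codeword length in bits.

Huffman tree construction:
Combine smallest probabilities repeatedly
Resulting codes:
  A: 10 (length 2)
  B: 111 (length 3)
  C: 00 (length 2)
  D: 110 (length 3)
  E: 011 (length 3)
  F: 0100 (length 4)
  G: 0101 (length 4)
Average length = Σ p(s) × length(s) = 2.6333 bits


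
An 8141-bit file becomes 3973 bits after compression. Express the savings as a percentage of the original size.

Space savings = (1 - Compressed/Original) × 100%
= (1 - 3973/8141) × 100%
= 51.20%


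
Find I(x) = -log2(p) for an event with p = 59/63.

Information content I(x) = -log₂(p(x))
I = -log₂(59/63) = -log₂(0.9365)
I = 0.0946 bits


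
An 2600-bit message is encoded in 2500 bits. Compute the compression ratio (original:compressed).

Compression ratio = Original / Compressed
= 2600 / 2500 = 1.04:1


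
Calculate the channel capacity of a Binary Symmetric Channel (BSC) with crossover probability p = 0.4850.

For BSC with error probability p:
C = 1 - H(p) where H(p) is binary entropy
H(0.4850) = -0.4850 × log₂(0.4850) - 0.5150 × log₂(0.5150)
H(p) = 0.9994
C = 1 - 0.9994 = 0.0006 bits/use


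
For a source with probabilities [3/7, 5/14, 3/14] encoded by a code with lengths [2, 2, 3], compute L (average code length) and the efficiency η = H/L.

Average length L = Σ p_i × l_i = 2.2143 bits
Entropy H = 1.5306 bits
Efficiency η = H/L × 100% = 69.12%


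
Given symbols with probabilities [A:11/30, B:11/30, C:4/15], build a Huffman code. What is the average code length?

Huffman tree construction:
Combine smallest probabilities repeatedly
Resulting codes:
  A: 11 (length 2)
  B: 0 (length 1)
  C: 10 (length 2)
Average length = Σ p(s) × length(s) = 1.6333 bits


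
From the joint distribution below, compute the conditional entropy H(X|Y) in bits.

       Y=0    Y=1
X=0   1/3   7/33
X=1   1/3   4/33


H(X|Y) = Σ_y p(y) H(X|Y=y)
  p(Y=0) = 2/3, H(X|Y=0) = 1.0000
  p(Y=1) = 1/3, H(X|Y=1) = 0.9457
H(X|Y) = 0.6667×1.0000 + 0.3333×0.9457 = 0.9819 bits


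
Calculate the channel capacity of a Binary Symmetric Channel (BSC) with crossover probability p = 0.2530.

For BSC with error probability p:
C = 1 - H(p) where H(p) is binary entropy
H(0.2530) = -0.2530 × log₂(0.2530) - 0.7470 × log₂(0.7470)
H(p) = 0.8160
C = 1 - 0.8160 = 0.1840 bits/use


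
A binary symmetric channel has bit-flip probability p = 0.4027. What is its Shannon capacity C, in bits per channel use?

For BSC with error probability p:
C = 1 - H(p) where H(p) is binary entropy
H(0.4027) = -0.4027 × log₂(0.4027) - 0.5973 × log₂(0.5973)
H(p) = 0.9725
C = 1 - 0.9725 = 0.0275 bits/use


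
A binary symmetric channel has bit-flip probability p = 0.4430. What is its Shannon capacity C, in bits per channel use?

For BSC with error probability p:
C = 1 - H(p) where H(p) is binary entropy
H(0.4430) = -0.4430 × log₂(0.4430) - 0.5570 × log₂(0.5570)
H(p) = 0.9906
C = 1 - 0.9906 = 0.0094 bits/use


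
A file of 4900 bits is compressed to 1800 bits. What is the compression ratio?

Compression ratio = Original / Compressed
= 4900 / 1800 = 2.72:1


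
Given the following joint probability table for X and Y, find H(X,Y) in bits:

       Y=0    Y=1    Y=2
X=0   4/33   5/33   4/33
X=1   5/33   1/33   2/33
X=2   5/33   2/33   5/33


H(X,Y) = -Σ p(x,y) log₂ p(x,y)
  p(0,0)=4/33: -0.1212 × log₂(0.1212) = 0.3690
  p(0,1)=5/33: -0.1515 × log₂(0.1515) = 0.4125
  p(0,2)=4/33: -0.1212 × log₂(0.1212) = 0.3690
  p(1,0)=5/33: -0.1515 × log₂(0.1515) = 0.4125
  p(1,1)=1/33: -0.0303 × log₂(0.0303) = 0.1529
  p(1,2)=2/33: -0.0606 × log₂(0.0606) = 0.2451
  p(2,0)=5/33: -0.1515 × log₂(0.1515) = 0.4125
  p(2,1)=2/33: -0.0606 × log₂(0.0606) = 0.2451
  p(2,2)=5/33: -0.1515 × log₂(0.1515) = 0.4125
H(X,Y) = 3.0311 bits


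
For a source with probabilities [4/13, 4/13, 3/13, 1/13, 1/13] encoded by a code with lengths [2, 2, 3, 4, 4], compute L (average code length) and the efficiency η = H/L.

Average length L = Σ p_i × l_i = 2.5385 bits
Entropy H = 2.1039 bits
Efficiency η = H/L × 100% = 82.88%


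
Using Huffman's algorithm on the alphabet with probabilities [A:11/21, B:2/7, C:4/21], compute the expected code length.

Huffman tree construction:
Combine smallest probabilities repeatedly
Resulting codes:
  A: 1 (length 1)
  B: 01 (length 2)
  C: 00 (length 2)
Average length = Σ p(s) × length(s) = 1.4762 bits


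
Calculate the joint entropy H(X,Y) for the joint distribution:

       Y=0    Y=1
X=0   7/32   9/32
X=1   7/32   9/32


H(X,Y) = -Σ p(x,y) log₂ p(x,y)
  p(0,0)=7/32: -0.2188 × log₂(0.2188) = 0.4796
  p(0,1)=9/32: -0.2812 × log₂(0.2812) = 0.5147
  p(1,0)=7/32: -0.2188 × log₂(0.2188) = 0.4796
  p(1,1)=9/32: -0.2812 × log₂(0.2812) = 0.5147
H(X,Y) = 1.9887 bits


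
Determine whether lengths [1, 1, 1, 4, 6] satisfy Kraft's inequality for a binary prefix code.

Kraft inequality: Σ 2^(-l_i) ≤ 1 for prefix-free code
Calculating: 2^(-1) + 2^(-1) + 2^(-1) + 2^(-4) + 2^(-6)
= 0.5 + 0.5 + 0.5 + 0.0625 + 0.015625
= 1.5781
Since 1.5781 > 1, prefix-free code does not exist


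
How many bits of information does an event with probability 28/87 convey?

Information content I(x) = -log₂(p(x))
I = -log₂(28/87) = -log₂(0.3218)
I = 1.6356 bits


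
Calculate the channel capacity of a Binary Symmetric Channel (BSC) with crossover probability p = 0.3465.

For BSC with error probability p:
C = 1 - H(p) where H(p) is binary entropy
H(0.3465) = -0.3465 × log₂(0.3465) - 0.6535 × log₂(0.6535)
H(p) = 0.9309
C = 1 - 0.9309 = 0.0691 bits/use


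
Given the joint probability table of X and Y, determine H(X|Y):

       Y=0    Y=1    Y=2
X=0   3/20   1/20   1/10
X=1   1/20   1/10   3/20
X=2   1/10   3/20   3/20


H(X|Y) = Σ_y p(y) H(X|Y=y)
  p(Y=0) = 3/10, H(X|Y=0) = 1.4591
  p(Y=1) = 3/10, H(X|Y=1) = 1.4591
  p(Y=2) = 2/5, H(X|Y=2) = 1.5613
H(X|Y) = 0.3000×1.4591 + 0.3000×1.4591 + 0.4000×1.5613 = 1.5000 bits


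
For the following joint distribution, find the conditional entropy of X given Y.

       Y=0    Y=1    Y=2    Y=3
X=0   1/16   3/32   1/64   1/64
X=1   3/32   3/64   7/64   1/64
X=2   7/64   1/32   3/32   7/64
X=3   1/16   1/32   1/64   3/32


H(X|Y) = Σ_y p(y) H(X|Y=y)
  p(Y=0) = 21/64, H(X|Y=0) = 1.9561
  p(Y=1) = 13/64, H(X|Y=1) = 1.8339
  p(Y=2) = 15/64, H(X|Y=2) = 1.5628
  p(Y=3) = 15/64, H(X|Y=3) = 1.5628
H(X|Y) = 0.3281×1.9561 + 0.2031×1.8339 + 0.2344×1.5628 + 0.2344×1.5628 = 1.7469 bits


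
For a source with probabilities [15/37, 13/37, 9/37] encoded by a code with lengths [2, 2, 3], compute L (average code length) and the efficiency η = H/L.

Average length L = Σ p_i × l_i = 2.2432 bits
Entropy H = 1.5544 bits
Efficiency η = H/L × 100% = 69.29%


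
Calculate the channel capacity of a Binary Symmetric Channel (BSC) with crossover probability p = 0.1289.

For BSC with error probability p:
C = 1 - H(p) where H(p) is binary entropy
H(0.1289) = -0.1289 × log₂(0.1289) - 0.8711 × log₂(0.8711)
H(p) = 0.5544
C = 1 - 0.5544 = 0.4456 bits/use


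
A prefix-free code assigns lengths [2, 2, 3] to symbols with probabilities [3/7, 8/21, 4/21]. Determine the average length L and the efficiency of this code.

Average length L = Σ p_i × l_i = 2.1905 bits
Entropy H = 1.5100 bits
Efficiency η = H/L × 100% = 68.93%


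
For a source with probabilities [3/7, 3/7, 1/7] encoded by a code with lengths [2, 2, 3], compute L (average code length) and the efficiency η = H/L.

Average length L = Σ p_i × l_i = 2.1429 bits
Entropy H = 1.4488 bits
Efficiency η = H/L × 100% = 67.61%


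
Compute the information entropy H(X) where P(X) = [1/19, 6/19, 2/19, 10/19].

H(X) = -Σ p(x) log₂ p(x)
  -1/19 × log₂(1/19) = 0.2236
  -6/19 × log₂(6/19) = 0.5251
  -2/19 × log₂(2/19) = 0.3419
  -10/19 × log₂(10/19) = 0.4874
H(X) = 1.5780 bits


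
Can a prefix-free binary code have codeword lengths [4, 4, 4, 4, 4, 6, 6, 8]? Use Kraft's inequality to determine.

Kraft inequality: Σ 2^(-l_i) ≤ 1 for prefix-free code
Calculating: 2^(-4) + 2^(-4) + 2^(-4) + 2^(-4) + 2^(-4) + 2^(-6) + 2^(-6) + 2^(-8)
= 0.0625 + 0.0625 + 0.0625 + 0.0625 + 0.0625 + 0.015625 + 0.015625 + 0.00390625
= 0.3477
Since 0.3477 ≤ 1, prefix-free code exists


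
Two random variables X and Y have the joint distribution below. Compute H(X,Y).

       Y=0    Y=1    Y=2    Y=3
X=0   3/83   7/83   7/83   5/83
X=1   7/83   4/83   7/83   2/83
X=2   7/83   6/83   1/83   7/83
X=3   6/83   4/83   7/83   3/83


H(X,Y) = -Σ p(x,y) log₂ p(x,y)
  p(0,0)=3/83: -0.0361 × log₂(0.0361) = 0.1731
  p(0,1)=7/83: -0.0843 × log₂(0.0843) = 0.3009
  p(0,2)=7/83: -0.0843 × log₂(0.0843) = 0.3009
  p(0,3)=5/83: -0.0602 × log₂(0.0602) = 0.2442
  p(1,0)=7/83: -0.0843 × log₂(0.0843) = 0.3009
  p(1,1)=4/83: -0.0482 × log₂(0.0482) = 0.2108
  p(1,2)=7/83: -0.0843 × log₂(0.0843) = 0.3009
  p(1,3)=2/83: -0.0241 × log₂(0.0241) = 0.1295
  p(2,0)=7/83: -0.0843 × log₂(0.0843) = 0.3009
  p(2,1)=6/83: -0.0723 × log₂(0.0723) = 0.2740
  p(2,2)=1/83: -0.0120 × log₂(0.0120) = 0.0768
  p(2,3)=7/83: -0.0843 × log₂(0.0843) = 0.3009
  p(3,0)=6/83: -0.0723 × log₂(0.0723) = 0.2740
  p(3,1)=4/83: -0.0482 × log₂(0.0482) = 0.2108
  p(3,2)=7/83: -0.0843 × log₂(0.0843) = 0.3009
  p(3,3)=3/83: -0.0361 × log₂(0.0361) = 0.1731
H(X,Y) = 3.8726 bits


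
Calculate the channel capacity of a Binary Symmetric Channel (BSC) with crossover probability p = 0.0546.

For BSC with error probability p:
C = 1 - H(p) where H(p) is binary entropy
H(0.0546) = -0.0546 × log₂(0.0546) - 0.9454 × log₂(0.9454)
H(p) = 0.3056
C = 1 - 0.3056 = 0.6944 bits/use


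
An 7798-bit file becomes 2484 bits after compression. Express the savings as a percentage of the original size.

Space savings = (1 - Compressed/Original) × 100%
= (1 - 2484/7798) × 100%
= 68.15%


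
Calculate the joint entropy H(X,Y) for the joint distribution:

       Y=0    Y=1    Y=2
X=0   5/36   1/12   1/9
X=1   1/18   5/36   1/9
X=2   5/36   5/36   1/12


H(X,Y) = -Σ p(x,y) log₂ p(x,y)
  p(0,0)=5/36: -0.1389 × log₂(0.1389) = 0.3956
  p(0,1)=1/12: -0.0833 × log₂(0.0833) = 0.2987
  p(0,2)=1/9: -0.1111 × log₂(0.1111) = 0.3522
  p(1,0)=1/18: -0.0556 × log₂(0.0556) = 0.2317
  p(1,1)=5/36: -0.1389 × log₂(0.1389) = 0.3956
  p(1,2)=1/9: -0.1111 × log₂(0.1111) = 0.3522
  p(2,0)=5/36: -0.1389 × log₂(0.1389) = 0.3956
  p(2,1)=5/36: -0.1389 × log₂(0.1389) = 0.3956
  p(2,2)=1/12: -0.0833 × log₂(0.0833) = 0.2987
H(X,Y) = 3.1158 bits


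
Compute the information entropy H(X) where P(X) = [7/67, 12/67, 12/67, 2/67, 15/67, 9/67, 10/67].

H(X) = -Σ p(x) log₂ p(x)
  -7/67 × log₂(7/67) = 0.3405
  -12/67 × log₂(12/67) = 0.4444
  -12/67 × log₂(12/67) = 0.4444
  -2/67 × log₂(2/67) = 0.1512
  -15/67 × log₂(15/67) = 0.4834
  -9/67 × log₂(9/67) = 0.3890
  -10/67 × log₂(10/67) = 0.4096
H(X) = 2.6625 bits


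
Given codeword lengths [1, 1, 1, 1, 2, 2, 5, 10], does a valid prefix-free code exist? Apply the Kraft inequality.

Kraft inequality: Σ 2^(-l_i) ≤ 1 for prefix-free code
Calculating: 2^(-1) + 2^(-1) + 2^(-1) + 2^(-1) + 2^(-2) + 2^(-2) + 2^(-5) + 2^(-10)
= 0.5 + 0.5 + 0.5 + 0.5 + 0.25 + 0.25 + 0.03125 + 0.0009765625
= 2.5322
Since 2.5322 > 1, prefix-free code does not exist


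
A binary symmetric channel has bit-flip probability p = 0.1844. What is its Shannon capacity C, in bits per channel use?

For BSC with error probability p:
C = 1 - H(p) where H(p) is binary entropy
H(0.1844) = -0.1844 × log₂(0.1844) - 0.8156 × log₂(0.8156)
H(p) = 0.6896
C = 1 - 0.6896 = 0.3104 bits/use


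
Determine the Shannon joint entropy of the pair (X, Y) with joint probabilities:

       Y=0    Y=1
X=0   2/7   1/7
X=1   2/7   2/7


H(X,Y) = -Σ p(x,y) log₂ p(x,y)
  p(0,0)=2/7: -0.2857 × log₂(0.2857) = 0.5164
  p(0,1)=1/7: -0.1429 × log₂(0.1429) = 0.4011
  p(1,0)=2/7: -0.2857 × log₂(0.2857) = 0.5164
  p(1,1)=2/7: -0.2857 × log₂(0.2857) = 0.5164
H(X,Y) = 1.9502 bits


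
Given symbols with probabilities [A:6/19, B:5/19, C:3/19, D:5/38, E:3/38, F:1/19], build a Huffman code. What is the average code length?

Huffman tree construction:
Combine smallest probabilities repeatedly
Resulting codes:
  A: 11 (length 2)
  B: 01 (length 2)
  C: 00 (length 2)
  D: 100 (length 3)
  E: 1011 (length 4)
  F: 1010 (length 4)
Average length = Σ p(s) × length(s) = 2.3947 bits


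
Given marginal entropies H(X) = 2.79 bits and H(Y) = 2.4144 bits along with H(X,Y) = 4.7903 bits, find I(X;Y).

I(X;Y) = H(X) + H(Y) - H(X,Y)
I(X;Y) = 2.79 + 2.4144 - 4.7903 = 0.4141 bits


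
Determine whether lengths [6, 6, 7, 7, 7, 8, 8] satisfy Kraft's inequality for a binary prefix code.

Kraft inequality: Σ 2^(-l_i) ≤ 1 for prefix-free code
Calculating: 2^(-6) + 2^(-6) + 2^(-7) + 2^(-7) + 2^(-7) + 2^(-8) + 2^(-8)
= 0.015625 + 0.015625 + 0.0078125 + 0.0078125 + 0.0078125 + 0.00390625 + 0.00390625
= 0.0625
Since 0.0625 ≤ 1, prefix-free code exists


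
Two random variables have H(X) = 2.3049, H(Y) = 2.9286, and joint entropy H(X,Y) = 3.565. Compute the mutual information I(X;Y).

I(X;Y) = H(X) + H(Y) - H(X,Y)
I(X;Y) = 2.3049 + 2.9286 - 3.565 = 1.6685 bits


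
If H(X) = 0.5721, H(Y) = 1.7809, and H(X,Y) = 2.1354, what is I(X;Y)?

I(X;Y) = H(X) + H(Y) - H(X,Y)
I(X;Y) = 0.5721 + 1.7809 - 2.1354 = 0.2176 bits


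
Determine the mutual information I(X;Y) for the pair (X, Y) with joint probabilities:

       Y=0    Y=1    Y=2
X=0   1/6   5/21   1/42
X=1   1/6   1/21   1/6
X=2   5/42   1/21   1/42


H(X) = 1.5100, H(Y) = 1.5222, H(X,Y) = 2.8260
I(X;Y) = H(X) + H(Y) - H(X,Y) = 0.2062 bits


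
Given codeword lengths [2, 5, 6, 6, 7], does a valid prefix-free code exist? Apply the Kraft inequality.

Kraft inequality: Σ 2^(-l_i) ≤ 1 for prefix-free code
Calculating: 2^(-2) + 2^(-5) + 2^(-6) + 2^(-6) + 2^(-7)
= 0.25 + 0.03125 + 0.015625 + 0.015625 + 0.0078125
= 0.3203
Since 0.3203 ≤ 1, prefix-free code exists


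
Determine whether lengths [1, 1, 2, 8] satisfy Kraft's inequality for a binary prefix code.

Kraft inequality: Σ 2^(-l_i) ≤ 1 for prefix-free code
Calculating: 2^(-1) + 2^(-1) + 2^(-2) + 2^(-8)
= 0.5 + 0.5 + 0.25 + 0.00390625
= 1.2539
Since 1.2539 > 1, prefix-free code does not exist


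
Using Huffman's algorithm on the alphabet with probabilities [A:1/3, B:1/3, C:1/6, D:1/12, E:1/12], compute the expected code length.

Huffman tree construction:
Combine smallest probabilities repeatedly
Resulting codes:
  A: 10 (length 2)
  B: 11 (length 2)
  C: 00 (length 2)
  D: 010 (length 3)
  E: 011 (length 3)
Average length = Σ p(s) × length(s) = 2.1667 bits


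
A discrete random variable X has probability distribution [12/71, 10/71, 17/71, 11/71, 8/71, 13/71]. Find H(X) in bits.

H(X) = -Σ p(x) log₂ p(x)
  -12/71 × log₂(12/71) = 0.4335
  -10/71 × log₂(10/71) = 0.3983
  -17/71 × log₂(17/71) = 0.4938
  -11/71 × log₂(11/71) = 0.4168
  -8/71 × log₂(8/71) = 0.3549
  -13/71 × log₂(13/71) = 0.4485
H(X) = 2.5457 bits


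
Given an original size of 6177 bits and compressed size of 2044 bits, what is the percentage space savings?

Space savings = (1 - Compressed/Original) × 100%
= (1 - 2044/6177) × 100%
= 66.91%


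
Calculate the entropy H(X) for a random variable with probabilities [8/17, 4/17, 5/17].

H(X) = -Σ p(x) log₂ p(x)
  -8/17 × log₂(8/17) = 0.5117
  -4/17 × log₂(4/17) = 0.4912
  -5/17 × log₂(5/17) = 0.5193
H(X) = 1.5222 bits


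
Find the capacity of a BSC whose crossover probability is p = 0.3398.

For BSC with error probability p:
C = 1 - H(p) where H(p) is binary entropy
H(0.3398) = -0.3398 × log₂(0.3398) - 0.6602 × log₂(0.6602)
H(p) = 0.9246
C = 1 - 0.9246 = 0.0754 bits/use


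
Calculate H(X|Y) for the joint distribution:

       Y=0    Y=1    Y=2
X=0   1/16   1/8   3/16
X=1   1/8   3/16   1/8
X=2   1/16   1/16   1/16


H(X|Y) = Σ_y p(y) H(X|Y=y)
  p(Y=0) = 1/4, H(X|Y=0) = 1.5000
  p(Y=1) = 3/8, H(X|Y=1) = 1.4591
  p(Y=2) = 3/8, H(X|Y=2) = 1.4591
H(X|Y) = 0.2500×1.5000 + 0.3750×1.4591 + 0.3750×1.4591 = 1.4694 bits


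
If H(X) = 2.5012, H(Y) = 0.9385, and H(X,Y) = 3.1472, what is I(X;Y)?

I(X;Y) = H(X) + H(Y) - H(X,Y)
I(X;Y) = 2.5012 + 0.9385 - 3.1472 = 0.2925 bits


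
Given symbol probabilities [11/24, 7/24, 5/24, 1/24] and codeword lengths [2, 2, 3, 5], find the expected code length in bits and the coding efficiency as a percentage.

Average length L = Σ p_i × l_i = 2.3333 bits
Entropy H = 1.6968 bits
Efficiency η = H/L × 100% = 72.72%


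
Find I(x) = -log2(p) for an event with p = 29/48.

Information content I(x) = -log₂(p(x))
I = -log₂(29/48) = -log₂(0.6042)
I = 0.7270 bits


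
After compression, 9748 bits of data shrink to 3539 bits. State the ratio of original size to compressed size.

Compression ratio = Original / Compressed
= 9748 / 3539 = 2.75:1


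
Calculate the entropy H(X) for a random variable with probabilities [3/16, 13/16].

H(X) = -Σ p(x) log₂ p(x)
  -3/16 × log₂(3/16) = 0.4528
  -13/16 × log₂(13/16) = 0.2434
H(X) = 0.6962 bits


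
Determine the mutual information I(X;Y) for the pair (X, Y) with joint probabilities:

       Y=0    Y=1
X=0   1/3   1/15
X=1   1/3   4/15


H(X) = 0.9710, H(Y) = 0.9183, H(X,Y) = 1.8256
I(X;Y) = H(X) + H(Y) - H(X,Y) = 0.0636 bits


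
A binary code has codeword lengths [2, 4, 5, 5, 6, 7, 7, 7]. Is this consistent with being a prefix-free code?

Kraft inequality: Σ 2^(-l_i) ≤ 1 for prefix-free code
Calculating: 2^(-2) + 2^(-4) + 2^(-5) + 2^(-5) + 2^(-6) + 2^(-7) + 2^(-7) + 2^(-7)
= 0.25 + 0.0625 + 0.03125 + 0.03125 + 0.015625 + 0.0078125 + 0.0078125 + 0.0078125
= 0.4141
Since 0.4141 ≤ 1, prefix-free code exists


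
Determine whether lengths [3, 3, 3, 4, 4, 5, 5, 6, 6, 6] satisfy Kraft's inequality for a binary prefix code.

Kraft inequality: Σ 2^(-l_i) ≤ 1 for prefix-free code
Calculating: 2^(-3) + 2^(-3) + 2^(-3) + 2^(-4) + 2^(-4) + 2^(-5) + 2^(-5) + 2^(-6) + 2^(-6) + 2^(-6)
= 0.125 + 0.125 + 0.125 + 0.0625 + 0.0625 + 0.03125 + 0.03125 + 0.015625 + 0.015625 + 0.015625
= 0.6094
Since 0.6094 ≤ 1, prefix-free code exists


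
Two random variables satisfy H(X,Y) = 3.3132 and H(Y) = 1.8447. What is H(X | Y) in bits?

Chain rule: H(X,Y) = H(X|Y) + H(Y)
H(X|Y) = H(X,Y) - H(Y) = 3.3132 - 1.8447 = 1.4685 bits


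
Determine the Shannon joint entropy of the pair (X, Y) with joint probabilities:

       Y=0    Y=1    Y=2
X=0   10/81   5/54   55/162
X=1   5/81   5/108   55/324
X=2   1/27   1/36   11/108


H(X,Y) = -Σ p(x,y) log₂ p(x,y)
  p(0,0)=10/81: -0.1235 × log₂(0.1235) = 0.3726
  p(0,1)=5/54: -0.0926 × log₂(0.0926) = 0.3179
  p(0,2)=55/162: -0.3395 × log₂(0.3395) = 0.5291
  p(1,0)=5/81: -0.0617 × log₂(0.0617) = 0.2480
  p(1,1)=5/108: -0.0463 × log₂(0.0463) = 0.2052
  p(1,2)=55/324: -0.1698 × log₂(0.1698) = 0.4343
  p(2,0)=1/27: -0.0370 × log₂(0.0370) = 0.1761
  p(2,1)=1/36: -0.0278 × log₂(0.0278) = 0.1436
  p(2,2)=11/108: -0.1019 × log₂(0.1019) = 0.3356
H(X,Y) = 2.7625 bits


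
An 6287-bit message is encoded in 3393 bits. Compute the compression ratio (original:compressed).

Compression ratio = Original / Compressed
= 6287 / 3393 = 1.85:1


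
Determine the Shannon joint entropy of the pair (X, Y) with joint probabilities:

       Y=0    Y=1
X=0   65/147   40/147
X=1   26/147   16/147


H(X,Y) = -Σ p(x,y) log₂ p(x,y)
  p(0,0)=65/147: -0.4422 × log₂(0.4422) = 0.5206
  p(0,1)=40/147: -0.2721 × log₂(0.2721) = 0.5110
  p(1,0)=26/147: -0.1769 × log₂(0.1769) = 0.4420
  p(1,1)=16/147: -0.1088 × log₂(0.1088) = 0.3483
H(X,Y) = 1.8218 bits


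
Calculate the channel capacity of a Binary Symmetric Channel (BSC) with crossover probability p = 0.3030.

For BSC with error probability p:
C = 1 - H(p) where H(p) is binary entropy
H(0.3030) = -0.3030 × log₂(0.3030) - 0.6970 × log₂(0.6970)
H(p) = 0.8849
C = 1 - 0.8849 = 0.1151 bits/use


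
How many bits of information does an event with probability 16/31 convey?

Information content I(x) = -log₂(p(x))
I = -log₂(16/31) = -log₂(0.5161)
I = 0.9542 bits


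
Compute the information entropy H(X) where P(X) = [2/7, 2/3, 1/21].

H(X) = -Σ p(x) log₂ p(x)
  -2/7 × log₂(2/7) = 0.5164
  -2/3 × log₂(2/3) = 0.3900
  -1/21 × log₂(1/21) = 0.2092
H(X) = 1.1155 bits


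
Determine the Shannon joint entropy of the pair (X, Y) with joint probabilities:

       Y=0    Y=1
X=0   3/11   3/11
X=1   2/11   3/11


H(X,Y) = -Σ p(x,y) log₂ p(x,y)
  p(0,0)=3/11: -0.2727 × log₂(0.2727) = 0.5112
  p(0,1)=3/11: -0.2727 × log₂(0.2727) = 0.5112
  p(1,0)=2/11: -0.1818 × log₂(0.1818) = 0.4472
  p(1,1)=3/11: -0.2727 × log₂(0.2727) = 0.5112
H(X,Y) = 1.9808 bits


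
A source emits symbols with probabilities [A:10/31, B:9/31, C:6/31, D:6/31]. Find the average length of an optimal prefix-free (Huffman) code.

Huffman tree construction:
Combine smallest probabilities repeatedly
Resulting codes:
  A: 11 (length 2)
  B: 10 (length 2)
  C: 00 (length 2)
  D: 01 (length 2)
Average length = Σ p(s) × length(s) = 2.0000 bits


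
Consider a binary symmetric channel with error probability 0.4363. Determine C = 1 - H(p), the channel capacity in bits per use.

For BSC with error probability p:
C = 1 - H(p) where H(p) is binary entropy
H(0.4363) = -0.4363 × log₂(0.4363) - 0.5637 × log₂(0.5637)
H(p) = 0.9883
C = 1 - 0.9883 = 0.0117 bits/use


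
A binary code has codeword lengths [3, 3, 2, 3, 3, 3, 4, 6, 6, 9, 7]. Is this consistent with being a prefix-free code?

Kraft inequality: Σ 2^(-l_i) ≤ 1 for prefix-free code
Calculating: 2^(-3) + 2^(-3) + 2^(-2) + 2^(-3) + 2^(-3) + 2^(-3) + 2^(-4) + 2^(-6) + 2^(-6) + 2^(-9) + 2^(-7)
= 0.125 + 0.125 + 0.25 + 0.125 + 0.125 + 0.125 + 0.0625 + 0.015625 + 0.015625 + 0.001953125 + 0.0078125
= 0.9785
Since 0.9785 ≤ 1, prefix-free code exists


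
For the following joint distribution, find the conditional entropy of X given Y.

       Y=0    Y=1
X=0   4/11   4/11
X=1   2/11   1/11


H(X|Y) = Σ_y p(y) H(X|Y=y)
  p(Y=0) = 6/11, H(X|Y=0) = 0.9183
  p(Y=1) = 5/11, H(X|Y=1) = 0.7219
H(X|Y) = 0.5455×0.9183 + 0.4545×0.7219 = 0.8290 bits


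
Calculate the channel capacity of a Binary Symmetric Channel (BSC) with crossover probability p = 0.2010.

For BSC with error probability p:
C = 1 - H(p) where H(p) is binary entropy
H(0.2010) = -0.2010 × log₂(0.2010) - 0.7990 × log₂(0.7990)
H(p) = 0.7239
C = 1 - 0.7239 = 0.2761 bits/use


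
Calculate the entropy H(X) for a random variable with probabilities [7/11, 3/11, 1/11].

H(X) = -Σ p(x) log₂ p(x)
  -7/11 × log₂(7/11) = 0.4150
  -3/11 × log₂(3/11) = 0.5112
  -1/11 × log₂(1/11) = 0.3145
H(X) = 1.2407 bits


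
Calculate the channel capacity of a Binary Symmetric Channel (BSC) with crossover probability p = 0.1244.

For BSC with error probability p:
C = 1 - H(p) where H(p) is binary entropy
H(0.1244) = -0.1244 × log₂(0.1244) - 0.8756 × log₂(0.8756)
H(p) = 0.5419
C = 1 - 0.5419 = 0.4581 bits/use


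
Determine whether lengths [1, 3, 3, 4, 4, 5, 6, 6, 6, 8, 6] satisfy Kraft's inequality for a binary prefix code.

Kraft inequality: Σ 2^(-l_i) ≤ 1 for prefix-free code
Calculating: 2^(-1) + 2^(-3) + 2^(-3) + 2^(-4) + 2^(-4) + 2^(-5) + 2^(-6) + 2^(-6) + 2^(-6) + 2^(-8) + 2^(-6)
= 0.5 + 0.125 + 0.125 + 0.0625 + 0.0625 + 0.03125 + 0.015625 + 0.015625 + 0.015625 + 0.00390625 + 0.015625
= 0.9727
Since 0.9727 ≤ 1, prefix-free code exists


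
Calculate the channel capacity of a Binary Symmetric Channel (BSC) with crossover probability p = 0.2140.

For BSC with error probability p:
C = 1 - H(p) where H(p) is binary entropy
H(0.2140) = -0.2140 × log₂(0.2140) - 0.7860 × log₂(0.7860)
H(p) = 0.7491
C = 1 - 0.7491 = 0.2509 bits/use


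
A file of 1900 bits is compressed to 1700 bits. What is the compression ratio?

Compression ratio = Original / Compressed
= 1900 / 1700 = 1.12:1


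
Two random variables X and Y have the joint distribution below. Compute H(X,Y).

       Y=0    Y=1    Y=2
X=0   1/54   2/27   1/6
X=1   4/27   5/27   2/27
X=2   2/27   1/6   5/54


H(X,Y) = -Σ p(x,y) log₂ p(x,y)
  p(0,0)=1/54: -0.0185 × log₂(0.0185) = 0.1066
  p(0,1)=2/27: -0.0741 × log₂(0.0741) = 0.2781
  p(0,2)=1/6: -0.1667 × log₂(0.1667) = 0.4308
  p(1,0)=4/27: -0.1481 × log₂(0.1481) = 0.4081
  p(1,1)=5/27: -0.1852 × log₂(0.1852) = 0.4505
  p(1,2)=2/27: -0.0741 × log₂(0.0741) = 0.2781
  p(2,0)=2/27: -0.0741 × log₂(0.0741) = 0.2781
  p(2,1)=1/6: -0.1667 × log₂(0.1667) = 0.4308
  p(2,2)=5/54: -0.0926 × log₂(0.0926) = 0.3179
H(X,Y) = 2.9792 bits


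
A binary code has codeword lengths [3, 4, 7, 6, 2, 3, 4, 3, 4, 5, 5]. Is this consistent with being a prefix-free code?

Kraft inequality: Σ 2^(-l_i) ≤ 1 for prefix-free code
Calculating: 2^(-3) + 2^(-4) + 2^(-7) + 2^(-6) + 2^(-2) + 2^(-3) + 2^(-4) + 2^(-3) + 2^(-4) + 2^(-5) + 2^(-5)
= 0.125 + 0.0625 + 0.0078125 + 0.015625 + 0.25 + 0.125 + 0.0625 + 0.125 + 0.0625 + 0.03125 + 0.03125
= 0.8984
Since 0.8984 ≤ 1, prefix-free code exists


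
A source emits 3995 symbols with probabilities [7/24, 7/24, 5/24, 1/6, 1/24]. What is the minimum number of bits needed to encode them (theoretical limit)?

Entropy H = 2.1303 bits/symbol
Minimum bits = H × n = 2.1303 × 3995
= 8510.43 bits


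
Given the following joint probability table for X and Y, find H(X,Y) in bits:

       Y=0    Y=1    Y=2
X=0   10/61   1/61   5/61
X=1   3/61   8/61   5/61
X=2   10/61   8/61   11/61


H(X,Y) = -Σ p(x,y) log₂ p(x,y)
  p(0,0)=10/61: -0.1639 × log₂(0.1639) = 0.4277
  p(0,1)=1/61: -0.0164 × log₂(0.0164) = 0.0972
  p(0,2)=5/61: -0.0820 × log₂(0.0820) = 0.2958
  p(1,0)=3/61: -0.0492 × log₂(0.0492) = 0.2137
  p(1,1)=8/61: -0.1311 × log₂(0.1311) = 0.3844
  p(1,2)=5/61: -0.0820 × log₂(0.0820) = 0.2958
  p(2,0)=10/61: -0.1639 × log₂(0.1639) = 0.4277
  p(2,1)=8/61: -0.1311 × log₂(0.1311) = 0.3844
  p(2,2)=11/61: -0.1803 × log₂(0.1803) = 0.4456
H(X,Y) = 2.9723 bits


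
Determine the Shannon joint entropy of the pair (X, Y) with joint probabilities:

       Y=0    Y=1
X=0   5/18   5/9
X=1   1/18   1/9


H(X,Y) = -Σ p(x,y) log₂ p(x,y)
  p(0,0)=5/18: -0.2778 × log₂(0.2778) = 0.5133
  p(0,1)=5/9: -0.5556 × log₂(0.5556) = 0.4711
  p(1,0)=1/18: -0.0556 × log₂(0.0556) = 0.2317
  p(1,1)=1/9: -0.1111 × log₂(0.1111) = 0.3522
H(X,Y) = 1.5683 bits


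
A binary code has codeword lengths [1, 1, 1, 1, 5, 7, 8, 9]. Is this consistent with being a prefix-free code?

Kraft inequality: Σ 2^(-l_i) ≤ 1 for prefix-free code
Calculating: 2^(-1) + 2^(-1) + 2^(-1) + 2^(-1) + 2^(-5) + 2^(-7) + 2^(-8) + 2^(-9)
= 0.5 + 0.5 + 0.5 + 0.5 + 0.03125 + 0.0078125 + 0.00390625 + 0.001953125
= 2.0449
Since 2.0449 > 1, prefix-free code does not exist


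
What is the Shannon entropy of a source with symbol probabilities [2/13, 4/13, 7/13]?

H(X) = -Σ p(x) log₂ p(x)
  -2/13 × log₂(2/13) = 0.4155
  -4/13 × log₂(4/13) = 0.5232
  -7/13 × log₂(7/13) = 0.4809
H(X) = 1.4196 bits
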